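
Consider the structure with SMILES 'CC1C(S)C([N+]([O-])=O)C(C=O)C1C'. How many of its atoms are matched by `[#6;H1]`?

6

Check the 13 heavy atoms by environment: 6× C (H1) → match; 2× C (H3) → no; 2× O (H0) → no; 1× S (H1) → no; 1× N (charge +1, H0) → no; 1× O (charge -1, H0) → no.
That gives 6 matching atoms.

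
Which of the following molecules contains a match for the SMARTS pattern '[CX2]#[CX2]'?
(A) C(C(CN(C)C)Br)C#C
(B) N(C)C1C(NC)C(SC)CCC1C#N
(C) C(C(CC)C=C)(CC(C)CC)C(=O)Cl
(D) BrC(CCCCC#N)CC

A

[CX2]#[CX2] describes a carbon-carbon triple bond (an alkyne).
(A) contains an ethynyl group (-C#CH), which satisfies every atom and bond constraint.
(B) has a nitrile (-C#N) but the triple bond is C#N, not C#C.
(C) has a vinyl group (-CH=CH2) but the C=C is a double bond; both carbons are CX3, not CX2.
(D) has a nitrile (-C#N) but the triple bond is C#N, not C#C.
So the answer is (A).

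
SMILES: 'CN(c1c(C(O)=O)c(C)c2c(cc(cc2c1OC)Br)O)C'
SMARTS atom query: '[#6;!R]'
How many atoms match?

The query [#6;!R] means: carbon not in any ring.
Check the 21 heavy atoms by environment: 10× c (aromatic, in 6-ring) → no; 4× O (acyclic) → no; 5× C (acyclic) → match; 1× N (acyclic) → no; 1× Br (acyclic) → no.
That gives 5 matching atoms.

5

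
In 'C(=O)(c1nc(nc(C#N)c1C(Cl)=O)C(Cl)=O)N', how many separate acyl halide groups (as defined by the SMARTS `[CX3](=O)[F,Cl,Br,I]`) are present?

[CX3](=O)[F,Cl,Br,I] is the SMARTS for an acyl halide: a carbonyl carbon bonded to a halogen.
The molecule carries 2 separate instances of an acyl chloride (-C(=O)Cl) meeting every constraint; each maps to a distinct set of atoms, giving 2 matches.

2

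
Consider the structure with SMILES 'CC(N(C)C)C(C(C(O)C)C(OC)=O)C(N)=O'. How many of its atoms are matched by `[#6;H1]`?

4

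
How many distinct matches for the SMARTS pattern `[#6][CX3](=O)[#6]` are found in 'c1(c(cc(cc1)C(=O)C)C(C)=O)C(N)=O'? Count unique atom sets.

2

[#6][CX3](=O)[#6] is the SMARTS for a ketone: a carbonyl carbon (no H) flanked by two carbons.
The molecule carries 2 separate instances of an acetyl/ketone group (-C(=O)CH3) meeting every constraint; each maps to a distinct set of atoms, giving 2 matches.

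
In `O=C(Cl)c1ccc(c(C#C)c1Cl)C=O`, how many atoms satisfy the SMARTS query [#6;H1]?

The query [#6;H1] means: any carbon bearing exactly one hydrogen.
Check the 14 heavy atoms by environment: 4× c (aromatic, H0) → no; 2× c (aromatic, H1) → match; 2× Cl (H0) → no; 2× C (H0) → no; 2× C (H1) → match; 2× O (H0) → no.
Summing the matching environments: 2 + 2 = 4 matching atoms.

4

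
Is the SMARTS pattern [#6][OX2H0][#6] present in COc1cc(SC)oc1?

Yes

The pattern [#6][OX2H0][#6] describes an aliphatic oxygen bridging two carbons with no H on the oxygen — an ether.
The molecule carries a methoxy ether (-OCH3), whose atoms satisfy every constraint of the query, so the pattern matches.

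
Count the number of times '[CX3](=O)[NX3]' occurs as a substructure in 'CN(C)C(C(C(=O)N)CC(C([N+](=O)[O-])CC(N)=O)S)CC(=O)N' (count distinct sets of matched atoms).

[CX3](=O)[NX3] is the SMARTS for an amide: a carbonyl carbon bonded to a trivalent nitrogen.
The molecule carries 3 separate instances of a primary amide (-C(=O)NH2) meeting every constraint; each maps to a distinct set of atoms, giving 3 matches.

3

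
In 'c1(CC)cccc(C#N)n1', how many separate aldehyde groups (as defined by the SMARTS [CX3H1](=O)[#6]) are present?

[CX3H1](=O)[#6] is the SMARTS for an aldehyde: an sp2 carbon with one H, double-bonded to O and single-bonded to carbon.
No fragment in the molecule satisfies every constraint, giving 0 matches.

0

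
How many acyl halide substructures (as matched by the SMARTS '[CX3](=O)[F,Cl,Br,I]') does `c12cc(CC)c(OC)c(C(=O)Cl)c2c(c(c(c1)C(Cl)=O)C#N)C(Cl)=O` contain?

[CX3](=O)[F,Cl,Br,I] is the SMARTS for an acyl halide: a carbonyl carbon bonded to a halogen.
The molecule carries 3 separate instances of an acyl chloride (-C(=O)Cl) meeting every constraint; each maps to a distinct set of atoms, giving 3 matches.

3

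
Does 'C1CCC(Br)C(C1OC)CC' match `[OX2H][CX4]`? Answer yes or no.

No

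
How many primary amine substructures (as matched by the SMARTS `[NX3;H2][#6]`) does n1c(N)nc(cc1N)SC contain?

2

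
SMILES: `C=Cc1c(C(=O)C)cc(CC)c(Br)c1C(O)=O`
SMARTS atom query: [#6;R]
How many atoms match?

Check the 17 heavy atoms by environment: 6× c (aromatic, in 6-ring) → match; 7× C (acyclic) → no; 1× Br (acyclic) → no; 3× O (acyclic) → no.
That gives 6 matching atoms.

6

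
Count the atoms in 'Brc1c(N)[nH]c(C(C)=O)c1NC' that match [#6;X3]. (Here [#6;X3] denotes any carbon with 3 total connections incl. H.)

Check the 12 heavy atoms by environment: 1× n (aromatic, X3) → no; 4× c (aromatic, X3) → match; 2× N (X3) → no; 2× C (X4) → no; 1× Br (X1) → no; 1× C (X3) → match; 1× O (X1) → no.
Summing the matching environments: 4 + 1 = 5 matching atoms.

5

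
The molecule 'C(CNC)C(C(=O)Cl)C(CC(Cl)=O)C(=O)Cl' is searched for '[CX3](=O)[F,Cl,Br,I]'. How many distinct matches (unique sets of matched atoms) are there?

3

[CX3](=O)[F,Cl,Br,I] is the SMARTS for an acyl halide: a carbonyl carbon bonded to a halogen.
The molecule carries 3 separate instances of an acyl chloride (-C(=O)Cl) meeting every constraint; each maps to a distinct set of atoms, giving 3 matches.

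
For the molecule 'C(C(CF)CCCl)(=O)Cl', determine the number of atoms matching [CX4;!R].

4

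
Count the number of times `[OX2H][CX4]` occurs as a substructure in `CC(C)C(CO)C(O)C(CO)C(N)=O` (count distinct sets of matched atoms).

3

[OX2H][CX4] is the SMARTS for an aliphatic alcohol: a hydroxyl oxygen bound to an sp3 (X4) carbon.
The molecule carries 3 separate instances of a hydroxyl group (-OH) meeting every constraint; each maps to a distinct set of atoms, giving 3 matches.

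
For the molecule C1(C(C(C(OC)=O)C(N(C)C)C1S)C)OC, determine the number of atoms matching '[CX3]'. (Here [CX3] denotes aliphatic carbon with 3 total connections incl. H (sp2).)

1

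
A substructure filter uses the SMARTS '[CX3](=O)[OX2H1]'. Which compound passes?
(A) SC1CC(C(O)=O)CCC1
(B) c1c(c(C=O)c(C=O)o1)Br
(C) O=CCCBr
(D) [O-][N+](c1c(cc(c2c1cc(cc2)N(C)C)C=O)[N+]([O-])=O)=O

A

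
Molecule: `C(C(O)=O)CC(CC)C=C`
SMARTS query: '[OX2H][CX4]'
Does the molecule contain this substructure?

No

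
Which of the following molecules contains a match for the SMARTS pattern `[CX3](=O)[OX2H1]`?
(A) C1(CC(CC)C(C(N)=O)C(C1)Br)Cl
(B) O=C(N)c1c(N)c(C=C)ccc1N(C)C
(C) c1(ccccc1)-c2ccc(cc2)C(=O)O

[CX3](=O)[OX2H1] describes an sp2 carbon double-bonded to O and single-bonded to an -OH oxygen (a carboxylic acid).
(A) has a primary amide (-C(=O)NH2) but the carbonyl is bonded to N, not to an -OH oxygen.
(B) has a primary amide (-C(=O)NH2) but the carbonyl is bonded to N, not to an -OH oxygen.
(C) contains a carboxylic acid group (-C(=O)OH), which satisfies every atom and bond constraint.
So the answer is (C).

C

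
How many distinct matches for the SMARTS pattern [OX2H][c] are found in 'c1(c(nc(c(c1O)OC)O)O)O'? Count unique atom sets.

4

[OX2H][c] is the SMARTS for a phenol: a hydroxyl oxygen attached to an aromatic carbon.
The molecule carries 4 separate instances of a hydroxyl group (-OH) meeting every constraint; each maps to a distinct set of atoms, giving 4 matches.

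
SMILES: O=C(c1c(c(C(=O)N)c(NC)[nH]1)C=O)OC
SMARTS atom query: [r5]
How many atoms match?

The query [r5] means: r5 matches atoms in a five-membered ring.
Check the 16 heavy atoms by environment: 1× n (aromatic, in 5-ring) → match; 4× c (aromatic, in 5-ring) → match; 5× C (acyclic) → no; 4× O (acyclic) → no; 2× N (acyclic) → no.
Summing the matching environments: 1 + 4 = 5 matching atoms.

5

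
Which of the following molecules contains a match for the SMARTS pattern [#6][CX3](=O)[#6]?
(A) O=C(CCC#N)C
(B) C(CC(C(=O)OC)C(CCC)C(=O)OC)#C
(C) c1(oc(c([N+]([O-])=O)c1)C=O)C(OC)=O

[#6][CX3](=O)[#6] describes a carbonyl carbon (no H) flanked by two carbons (a ketone).
(A) contains an acetyl/ketone group (-C(=O)CH3), which satisfies every atom and bond constraint.
(B) has a methyl-ester group (-C(=O)OCH3) but one neighbour of the carbonyl carbon is O, not C.
(C) has a methyl-ester group (-C(=O)OCH3) but one neighbour of the carbonyl carbon is O, not C.
So the answer is (A).

A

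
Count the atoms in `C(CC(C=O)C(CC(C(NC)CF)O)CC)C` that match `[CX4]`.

12

The query [CX4] means: C with X4: aliphatic carbon with exactly 4 total connections (bonds + H).
Check the 17 heavy atoms by environment: 12× C (X4) → match; 1× N (X3) → no; 1× O (X2) → no; 1× F (X1) → no; 1× C (X3) → no; 1× O (X1) → no.
That gives 12 matching atoms.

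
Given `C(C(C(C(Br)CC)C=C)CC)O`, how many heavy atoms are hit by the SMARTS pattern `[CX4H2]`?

Check the 12 heavy atoms by environment: 3× C (H2, X4) → match; 3× C (H1, X4) → no; 1× C (H1, X3) → no; 1× C (H2, X3) → no; 2× C (H3, X4) → no; 1× O (H1, X2) → no; 1× Br (H0, X1) → no.
That gives 3 matching atoms.

3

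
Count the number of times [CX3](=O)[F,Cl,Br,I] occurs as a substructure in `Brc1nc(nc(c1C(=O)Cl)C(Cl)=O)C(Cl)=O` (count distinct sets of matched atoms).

[CX3](=O)[F,Cl,Br,I] is the SMARTS for an acyl halide: a carbonyl carbon bonded to a halogen.
The molecule carries 3 separate instances of an acyl chloride (-C(=O)Cl) meeting every constraint; each maps to a distinct set of atoms, giving 3 matches.

3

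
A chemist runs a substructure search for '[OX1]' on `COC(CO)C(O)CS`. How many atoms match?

The query [OX1] means: aliphatic oxygen with one total connection — typically a carbonyl =O or an oxide.
Check the 9 heavy atoms by environment: 5× C (X4) → no; 3× O (X2) → no; 1× S (X2) → no.
No environment satisfies the query, so 0 matching atoms.

0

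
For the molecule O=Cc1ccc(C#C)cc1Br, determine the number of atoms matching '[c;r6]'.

6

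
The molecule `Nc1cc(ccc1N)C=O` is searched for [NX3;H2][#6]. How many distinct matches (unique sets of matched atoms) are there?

2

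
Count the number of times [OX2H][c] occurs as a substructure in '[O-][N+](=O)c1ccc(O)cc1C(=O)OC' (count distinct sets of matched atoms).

[OX2H][c] is the SMARTS for a phenol: a hydroxyl oxygen attached to an aromatic carbon.
Exactly one fragment in the molecule meets all constraints, giving 1 match.

1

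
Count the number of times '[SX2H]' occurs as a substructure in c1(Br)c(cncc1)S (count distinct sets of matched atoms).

1

[SX2H] is the SMARTS for a thiol: an aliphatic sulfur with two connections, one being H.
Exactly one fragment in the molecule meets all constraints, giving 1 match.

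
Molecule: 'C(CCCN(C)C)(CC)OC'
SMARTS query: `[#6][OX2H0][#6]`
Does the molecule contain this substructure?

Yes

The pattern [#6][OX2H0][#6] describes an aliphatic oxygen bridging two carbons with no H on the oxygen — an ether.
The molecule carries a methoxy ether (-OCH3), whose atoms satisfy every constraint of the query, so the pattern matches.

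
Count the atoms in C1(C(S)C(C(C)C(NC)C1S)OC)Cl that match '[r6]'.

6

The query [r6] means: r6 matches atoms in a six-membered ring.
Check the 14 heavy atoms by environment: 6× C (in 6-ring) → match; 2× S (acyclic) → no; 1× O (acyclic) → no; 3× C (acyclic) → no; 1× N (acyclic) → no; 1× Cl (acyclic) → no.
That gives 6 matching atoms.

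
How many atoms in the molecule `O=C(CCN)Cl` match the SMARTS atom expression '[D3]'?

1

The query [D3] means: atom with exactly three heavy-atom neighbours.
Check the 6 heavy atoms by environment: 2× C (D2) → no; 1× N (D1) → no; 1× C (D3) → match; 1× O (D1) → no; 1× Cl (D1) → no.
That gives 1 matching atom.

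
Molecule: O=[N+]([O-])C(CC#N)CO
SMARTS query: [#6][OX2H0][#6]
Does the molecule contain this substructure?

The pattern [#6][OX2H0][#6] describes an aliphatic oxygen bridging two carbons with no H on the oxygen — an ether.
The closest candidate here is a hydroxyl group (-OH), but the oxygen has H1, not H0 bridging two carbons. No other fragment satisfies the full query, so there is no match.

No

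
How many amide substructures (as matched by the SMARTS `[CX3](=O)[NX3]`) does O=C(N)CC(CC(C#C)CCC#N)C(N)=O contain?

2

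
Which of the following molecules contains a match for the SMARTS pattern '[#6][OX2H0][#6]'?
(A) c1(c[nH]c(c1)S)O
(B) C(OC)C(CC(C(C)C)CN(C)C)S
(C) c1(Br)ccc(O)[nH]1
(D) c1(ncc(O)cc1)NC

[#6][OX2H0][#6] describes an aliphatic oxygen bridging two carbons with no H on the oxygen (an ether).
(A) has a hydroxyl group (-OH) but the oxygen has H1, not H0 bridging two carbons.
(B) contains a methoxy ether (-OCH3), which satisfies every atom and bond constraint.
(C) has a hydroxyl group (-OH) but the oxygen has H1, not H0 bridging two carbons.
(D) has a hydroxyl group (-OH) but the oxygen has H1, not H0 bridging two carbons.
So the answer is (B).

B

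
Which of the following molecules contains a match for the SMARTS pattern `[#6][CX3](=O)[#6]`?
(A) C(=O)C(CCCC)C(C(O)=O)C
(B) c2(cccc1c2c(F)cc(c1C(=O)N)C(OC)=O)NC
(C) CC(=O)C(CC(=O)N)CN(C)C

C

[#6][CX3](=O)[#6] describes a carbonyl carbon (no H) flanked by two carbons (a ketone).
(A) has an aldehyde (-CHO) but the carbonyl carbon has H1, so it is not flanked by two carbons.
(B) has a methyl-ester group (-C(=O)OCH3) but one neighbour of the carbonyl carbon is O, not C.
(C) contains an acetyl/ketone group (-C(=O)CH3), which satisfies every atom and bond constraint.
So the answer is (C).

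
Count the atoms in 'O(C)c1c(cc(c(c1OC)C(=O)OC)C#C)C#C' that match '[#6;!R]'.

Check the 18 heavy atoms by environment: 6× c (aromatic, in 6-ring) → no; 4× O (acyclic) → no; 8× C (acyclic) → match.
That gives 8 matching atoms.

8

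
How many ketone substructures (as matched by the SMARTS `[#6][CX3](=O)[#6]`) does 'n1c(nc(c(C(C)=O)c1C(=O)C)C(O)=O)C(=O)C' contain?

3

[#6][CX3](=O)[#6] is the SMARTS for a ketone: a carbonyl carbon (no H) flanked by two carbons.
The molecule carries 3 separate instances of an acetyl/ketone group (-C(=O)CH3) meeting every constraint; each maps to a distinct set of atoms, giving 3 matches.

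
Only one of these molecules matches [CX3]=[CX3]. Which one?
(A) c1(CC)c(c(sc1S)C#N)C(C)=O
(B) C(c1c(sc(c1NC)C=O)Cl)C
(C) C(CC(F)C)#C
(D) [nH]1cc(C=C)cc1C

D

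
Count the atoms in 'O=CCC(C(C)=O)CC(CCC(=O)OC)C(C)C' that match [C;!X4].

The query [C;!X4] means: aliphatic carbon that does not have four total connections.
Check the 18 heavy atoms by environment: 11× C (X4) → no; 3× C (X3) → match; 3× O (X1) → no; 1× O (X2) → no.
That gives 3 matching atoms.

3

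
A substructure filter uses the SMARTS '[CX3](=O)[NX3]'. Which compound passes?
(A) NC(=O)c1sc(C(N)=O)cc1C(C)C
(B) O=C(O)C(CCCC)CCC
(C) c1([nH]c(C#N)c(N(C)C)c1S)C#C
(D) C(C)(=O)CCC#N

A

[CX3](=O)[NX3] describes a carbonyl carbon bonded to a trivalent nitrogen (an amide).
(A) contains a primary amide (-C(=O)NH2), which satisfies every atom and bond constraint.
(B) has a carboxylic acid group (-C(=O)OH) but the carbonyl is bonded to O, not to an NX3 nitrogen.
(C) has a nitrile (-C#N) but the nitrile N is NX1 (triple-bonded), not NX3.
(D) has a nitrile (-C#N) but the nitrile N is NX1 (triple-bonded), not NX3.
So the answer is (A).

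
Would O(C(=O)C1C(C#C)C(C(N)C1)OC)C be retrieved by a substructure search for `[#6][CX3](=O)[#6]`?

The pattern [#6][CX3](=O)[#6] describes a carbonyl carbon (no H) flanked by two carbons — a ketone.
The closest candidate here is a methyl-ester group (-C(=O)OCH3), but one neighbour of the carbonyl carbon is O, not C. No other fragment satisfies the full query, so there is no match.

No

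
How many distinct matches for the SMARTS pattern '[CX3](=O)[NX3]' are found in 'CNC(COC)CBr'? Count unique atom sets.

0

[CX3](=O)[NX3] is the SMARTS for an amide: a carbonyl carbon bonded to a trivalent nitrogen.
No fragment in the molecule satisfies every constraint, giving 0 matches.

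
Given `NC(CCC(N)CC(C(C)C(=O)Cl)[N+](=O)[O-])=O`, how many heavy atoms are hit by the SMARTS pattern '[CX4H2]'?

Check the 17 heavy atoms by environment: 3× C (H2, X4) → match; 3× C (H1, X4) → no; 1× C (H3, X4) → no; 2× N (H2, X3) → no; 1× N (charge +1, H0, X3) → no; 1× O (charge -1, H0, X1) → no; 3× O (H0, X1) → no; 2× C (H0, X3) → no; 1× Cl (H0, X1) → no.
That gives 3 matching atoms.

3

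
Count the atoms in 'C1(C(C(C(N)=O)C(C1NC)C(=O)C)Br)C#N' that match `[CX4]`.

7

Check the 16 heavy atoms by environment: 7× C (X4) → match; 2× C (X3) → no; 2× O (X1) → no; 2× N (X3) → no; 1× C (X2) → no; 1× N (X1) → no; 1× Br (X1) → no.
That gives 7 matching atoms.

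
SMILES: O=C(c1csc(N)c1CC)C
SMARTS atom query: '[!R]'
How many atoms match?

The query [!R] means: !R matches any atom not in a ring.
Check the 11 heavy atoms by environment: 1× s (aromatic, in 5-ring) → no; 4× c (aromatic, in 5-ring) → no; 4× C (acyclic) → match; 1× N (acyclic) → match; 1× O (acyclic) → match.
Summing the matching environments: 4 + 1 + 1 = 6 matching atoms.

6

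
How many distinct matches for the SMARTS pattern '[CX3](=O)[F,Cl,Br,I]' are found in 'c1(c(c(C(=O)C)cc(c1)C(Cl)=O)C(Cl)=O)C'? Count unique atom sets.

2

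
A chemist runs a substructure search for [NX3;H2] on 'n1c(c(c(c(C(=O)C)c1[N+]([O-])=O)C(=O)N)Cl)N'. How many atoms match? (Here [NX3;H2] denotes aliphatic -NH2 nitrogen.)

2

The query [NX3;H2] means: aliphatic N with 3 total connections, two of them H — an -NH2 nitrogen (amine or amide).
Check the 17 heavy atoms by environment: 1× n (aromatic, H0, X2) → no; 5× c (aromatic, H0, X3) → no; 1× Cl (H0, X1) → no; 2× C (H0, X3) → no; 3× O (H0, X1) → no; 1× C (H3, X4) → no; 2× N (H2, X3) → match; 1× N (charge +1, H0, X3) → no; 1× O (charge -1, H0, X1) → no.
That gives 2 matching atoms.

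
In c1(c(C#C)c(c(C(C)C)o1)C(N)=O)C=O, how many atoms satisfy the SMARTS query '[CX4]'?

The query [CX4] means: C with X4: aliphatic carbon with exactly 4 total connections (bonds + H).
Check the 15 heavy atoms by environment: 1× o (aromatic, X2) → no; 4× c (aromatic, X3) → no; 2× C (X3) → no; 2× O (X1) → no; 1× N (X3) → no; 2× C (X2) → no; 3× C (X4) → match.
That gives 3 matching atoms.

3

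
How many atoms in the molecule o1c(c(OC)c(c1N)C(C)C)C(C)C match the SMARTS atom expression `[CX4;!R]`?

7

The query [CX4;!R] means: aliphatic carbon with four total connections, not in a ring.
Check the 14 heavy atoms by environment: 1× o (aromatic, X2, in 5-ring) → no; 4× c (aromatic, X3, in 5-ring) → no; 7× C (X4, acyclic) → match; 1× O (X2, acyclic) → no; 1× N (X3, acyclic) → no.
That gives 7 matching atoms.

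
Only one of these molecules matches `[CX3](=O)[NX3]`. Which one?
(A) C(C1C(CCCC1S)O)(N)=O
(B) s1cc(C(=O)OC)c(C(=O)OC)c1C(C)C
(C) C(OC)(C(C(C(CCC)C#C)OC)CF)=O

A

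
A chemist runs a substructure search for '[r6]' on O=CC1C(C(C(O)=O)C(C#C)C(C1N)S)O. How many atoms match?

6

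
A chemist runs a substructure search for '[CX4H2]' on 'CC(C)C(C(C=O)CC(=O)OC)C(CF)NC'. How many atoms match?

Check the 17 heavy atoms by environment: 2× C (H2, X4) → match; 4× C (H1, X4) → no; 1× N (H1, X3) → no; 4× C (H3, X4) → no; 1× C (H0, X3) → no; 2× O (H0, X1) → no; 1× O (H0, X2) → no; 1× F (H0, X1) → no; 1× C (H1, X3) → no.
That gives 2 matching atoms.

2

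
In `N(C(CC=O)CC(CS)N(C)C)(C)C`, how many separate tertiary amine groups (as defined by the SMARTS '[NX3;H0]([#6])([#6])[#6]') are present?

[NX3;H0]([#6])([#6])[#6] is the SMARTS for a tertiary amine: a trivalent nitrogen with no H, bonded to three carbons.
The molecule carries 2 separate instances of a dimethylamino group (-N(CH3)2) meeting every constraint; each maps to a distinct set of atoms, giving 2 matches.

2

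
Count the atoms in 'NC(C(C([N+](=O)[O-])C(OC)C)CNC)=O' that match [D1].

7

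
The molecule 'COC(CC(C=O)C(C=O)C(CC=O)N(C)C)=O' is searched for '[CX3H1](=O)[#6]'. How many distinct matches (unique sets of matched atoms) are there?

[CX3H1](=O)[#6] is the SMARTS for an aldehyde: an sp2 carbon with one H, double-bonded to O and single-bonded to carbon.
The molecule carries 3 separate instances of an aldehyde (-CHO) meeting every constraint; each maps to a distinct set of atoms, giving 3 matches.

3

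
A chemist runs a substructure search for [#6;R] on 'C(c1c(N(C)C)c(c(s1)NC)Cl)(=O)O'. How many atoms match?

4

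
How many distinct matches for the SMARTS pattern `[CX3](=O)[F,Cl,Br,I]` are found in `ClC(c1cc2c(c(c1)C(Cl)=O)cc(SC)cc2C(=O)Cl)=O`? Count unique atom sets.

3

[CX3](=O)[F,Cl,Br,I] is the SMARTS for an acyl halide: a carbonyl carbon bonded to a halogen.
The molecule carries 3 separate instances of an acyl chloride (-C(=O)Cl) meeting every constraint; each maps to a distinct set of atoms, giving 3 matches.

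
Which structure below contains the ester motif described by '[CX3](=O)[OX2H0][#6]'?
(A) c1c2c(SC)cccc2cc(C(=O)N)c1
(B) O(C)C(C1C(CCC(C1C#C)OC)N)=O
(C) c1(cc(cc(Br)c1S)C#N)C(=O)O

B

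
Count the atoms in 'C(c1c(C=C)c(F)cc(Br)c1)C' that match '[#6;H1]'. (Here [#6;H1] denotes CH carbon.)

3

Check the 12 heavy atoms by environment: 2× c (aromatic, H1) → match; 4× c (aromatic, H0) → no; 1× F (H0) → no; 1× Br (H0) → no; 1× C (H1) → match; 2× C (H2) → no; 1× C (H3) → no.
Summing the matching environments: 2 + 1 = 3 matching atoms.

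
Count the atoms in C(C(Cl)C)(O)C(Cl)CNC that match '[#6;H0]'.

0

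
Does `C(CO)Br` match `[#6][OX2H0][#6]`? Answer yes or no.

No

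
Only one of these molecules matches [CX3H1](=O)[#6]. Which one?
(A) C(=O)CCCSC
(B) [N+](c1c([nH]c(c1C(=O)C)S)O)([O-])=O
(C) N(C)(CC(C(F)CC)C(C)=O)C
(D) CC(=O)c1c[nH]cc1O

[CX3H1](=O)[#6] describes an sp2 carbon with one H, double-bonded to O and single-bonded to carbon (an aldehyde).
(A) contains an aldehyde (-CHO), which satisfies every atom and bond constraint.
(B) has an acetyl/ketone group (-C(=O)CH3) but the carbonyl carbon has H0 (two carbon neighbours), not H1.
(C) has an acetyl/ketone group (-C(=O)CH3) but the carbonyl carbon has H0 (two carbon neighbours), not H1.
(D) has an acetyl/ketone group (-C(=O)CH3) but the carbonyl carbon has H0 (two carbon neighbours), not H1.
So the answer is (A).

A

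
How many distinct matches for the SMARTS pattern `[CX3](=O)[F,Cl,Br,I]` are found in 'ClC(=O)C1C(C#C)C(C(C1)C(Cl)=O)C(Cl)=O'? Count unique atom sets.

3

[CX3](=O)[F,Cl,Br,I] is the SMARTS for an acyl halide: a carbonyl carbon bonded to a halogen.
The molecule carries 3 separate instances of an acyl chloride (-C(=O)Cl) meeting every constraint; each maps to a distinct set of atoms, giving 3 matches.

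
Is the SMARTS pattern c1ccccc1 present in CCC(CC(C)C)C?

The pattern c1ccccc1 describes six aromatic carbons in a ring — a benzene ring.
The closest candidate here is a methyl group (-CH3), but no six-membered all-carbon aromatic ring is present. No other fragment satisfies the full query, so there is no match.

No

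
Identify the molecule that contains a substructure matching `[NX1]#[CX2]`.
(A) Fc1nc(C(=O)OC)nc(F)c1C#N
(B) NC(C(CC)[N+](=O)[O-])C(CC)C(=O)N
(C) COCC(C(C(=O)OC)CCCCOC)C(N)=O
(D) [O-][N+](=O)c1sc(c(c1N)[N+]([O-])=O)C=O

[NX1]#[CX2] describes a nitrogen triple-bonded to a two-connected carbon (a nitrile).
(A) contains a nitrile (-C#N), which satisfies every atom and bond constraint.
(B) has a nitro group (-[N+](=O)[O-]) but there is no C#N triple bond.
(C) has a primary amide (-C(=O)NH2) but the nitrogen is NX3, not NX1.
(D) has a nitro group (-[N+](=O)[O-]) but there is no C#N triple bond.
So the answer is (A).

A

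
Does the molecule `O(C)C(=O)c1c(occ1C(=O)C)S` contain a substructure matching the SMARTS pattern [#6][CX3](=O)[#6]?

Yes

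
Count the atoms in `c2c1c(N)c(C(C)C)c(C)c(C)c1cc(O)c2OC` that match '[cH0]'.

Check the 19 heavy atoms by environment: 8× c (aromatic, H0) → match; 2× c (aromatic, H1) → no; 1× C (H1) → no; 5× C (H3) → no; 1× O (H1) → no; 1× N (H2) → no; 1× O (H0) → no.
That gives 8 matching atoms.

8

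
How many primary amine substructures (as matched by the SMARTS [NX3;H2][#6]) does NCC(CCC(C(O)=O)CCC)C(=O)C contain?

[NX3;H2][#6] is the SMARTS for a primary amine: a trivalent nitrogen with two H attached to carbon.
Exactly one fragment in the molecule meets all constraints, giving 1 match.

1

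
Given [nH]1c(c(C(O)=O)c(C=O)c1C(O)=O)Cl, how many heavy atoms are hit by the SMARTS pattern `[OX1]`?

3

Check the 14 heavy atoms by environment: 1× n (aromatic, X3) → no; 4× c (aromatic, X3) → no; 3× C (X3) → no; 3× O (X1) → match; 1× Cl (X1) → no; 2× O (X2) → no.
That gives 3 matching atoms.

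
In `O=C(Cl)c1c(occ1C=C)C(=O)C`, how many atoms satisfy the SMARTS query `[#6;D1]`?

2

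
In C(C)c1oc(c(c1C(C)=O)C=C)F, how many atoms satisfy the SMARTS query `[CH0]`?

The query [CH0] means: aliphatic carbon with no attached hydrogen.
Check the 13 heavy atoms by environment: 1× o (aromatic, H0) → no; 4× c (aromatic, H0) → no; 1× F (H0) → no; 2× C (H2) → no; 2× C (H3) → no; 1× C (H1) → no; 1× C (H0) → match; 1× O (H0) → no.
That gives 1 matching atom.

1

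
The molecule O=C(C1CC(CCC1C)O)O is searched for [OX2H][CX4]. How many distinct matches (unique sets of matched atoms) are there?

1

[OX2H][CX4] is the SMARTS for an aliphatic alcohol: a hydroxyl oxygen bound to an sp3 (X4) carbon.
Exactly one fragment in the molecule meets all constraints, giving 1 match.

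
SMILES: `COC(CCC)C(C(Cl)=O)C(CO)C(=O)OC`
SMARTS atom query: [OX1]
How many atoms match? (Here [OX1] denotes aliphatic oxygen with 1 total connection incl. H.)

Check the 17 heavy atoms by environment: 9× C (X4) → no; 3× O (X2) → no; 2× C (X3) → no; 2× O (X1) → match; 1× Cl (X1) → no.
That gives 2 matching atoms.

2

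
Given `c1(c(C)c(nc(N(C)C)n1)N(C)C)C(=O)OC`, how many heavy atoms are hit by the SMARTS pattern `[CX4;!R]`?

6

The query [CX4;!R] means: aliphatic carbon with four total connections, not in a ring.
Check the 17 heavy atoms by environment: 2× n (aromatic, X2, in 6-ring) → no; 4× c (aromatic, X3, in 6-ring) → no; 6× C (X4, acyclic) → match; 2× N (X3, acyclic) → no; 1× C (X3, acyclic) → no; 1× O (X1, acyclic) → no; 1× O (X2, acyclic) → no.
That gives 6 matching atoms.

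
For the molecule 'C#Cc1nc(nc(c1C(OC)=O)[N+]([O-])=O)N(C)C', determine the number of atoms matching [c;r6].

4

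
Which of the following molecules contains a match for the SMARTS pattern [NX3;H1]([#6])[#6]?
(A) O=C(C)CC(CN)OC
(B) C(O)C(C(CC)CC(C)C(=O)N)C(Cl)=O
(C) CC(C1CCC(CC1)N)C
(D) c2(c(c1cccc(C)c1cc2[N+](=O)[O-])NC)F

[NX3;H1]([#6])[#6] describes a trivalent nitrogen with one H, bonded to two carbons (a secondary amine).
(A) has a primary amino group (-NH2) but the nitrogen has H2 and only one carbon neighbour.
(B) has a primary amide (-C(=O)NH2) but the -C(=O)NH2 nitrogen has H2, not H1.
(C) has a primary amino group (-NH2) but the nitrogen has H2 and only one carbon neighbour.
(D) contains an N-methylamino group (-NHCH3), which satisfies every atom and bond constraint.
So the answer is (D).

D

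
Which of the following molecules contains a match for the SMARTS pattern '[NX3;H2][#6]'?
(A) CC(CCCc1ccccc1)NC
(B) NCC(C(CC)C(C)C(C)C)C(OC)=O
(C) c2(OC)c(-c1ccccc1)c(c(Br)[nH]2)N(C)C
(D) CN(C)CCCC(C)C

[NX3;H2][#6] describes a trivalent nitrogen with two H attached to carbon (a primary amine).
(A) has an N-methylamino group (-NHCH3) but the nitrogen bears two carbons and only one H (H1), not H2.
(B) contains a primary amino group (-NH2), which satisfies every atom and bond constraint.
(C) has a dimethylamino group (-N(CH3)2) but the nitrogen has H0, not H2.
(D) has a dimethylamino group (-N(CH3)2) but the nitrogen has H0, not H2.
So the answer is (B).

B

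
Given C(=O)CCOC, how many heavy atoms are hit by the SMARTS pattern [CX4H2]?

2

Check the 6 heavy atoms by environment: 2× C (H2, X4) → match; 1× O (H0, X2) → no; 1× C (H3, X4) → no; 1× C (H1, X3) → no; 1× O (H0, X1) → no.
That gives 2 matching atoms.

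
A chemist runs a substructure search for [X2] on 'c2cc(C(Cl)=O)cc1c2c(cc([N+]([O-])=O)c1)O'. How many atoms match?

1

Check the 17 heavy atoms by environment: 10× c (aromatic, X3) → no; 1× C (X3) → no; 2× O (X1) → no; 1× Cl (X1) → no; 1× O (X2) → match; 1× N (charge +1, X3) → no; 1× O (charge -1, X1) → no.
That gives 1 matching atom.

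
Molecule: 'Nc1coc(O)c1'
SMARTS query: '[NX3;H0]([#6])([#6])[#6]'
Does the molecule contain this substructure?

No

The pattern [NX3;H0]([#6])([#6])[#6] describes a trivalent nitrogen with no H, bonded to three carbons — a tertiary amine.
The closest candidate here is a primary amino group (-NH2), but the nitrogen has H2, not H0 with three carbons. No other fragment satisfies the full query, so there is no match.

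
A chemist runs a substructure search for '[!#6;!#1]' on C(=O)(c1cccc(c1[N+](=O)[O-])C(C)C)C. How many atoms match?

4

The query [!#6;!#1] means: not carbon and not hydrogen — any heteroatom.
Check the 15 heavy atoms by environment: 6× c (aromatic) → no; 5× C → no; 2× O → match; 1× N (charge +1) → match; 1× O (charge -1) → match.
Summing the matching environments: 2 + 1 + 1 = 4 matching atoms.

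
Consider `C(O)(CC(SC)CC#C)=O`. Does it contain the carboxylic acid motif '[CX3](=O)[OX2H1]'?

The pattern [CX3](=O)[OX2H1] describes an sp2 carbon double-bonded to O and single-bonded to an -OH oxygen — a carboxylic acid.
The molecule carries a carboxylic acid group (-C(=O)OH), whose atoms satisfy every constraint of the query, so the pattern matches.

Yes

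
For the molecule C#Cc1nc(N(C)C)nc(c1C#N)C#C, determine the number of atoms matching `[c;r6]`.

4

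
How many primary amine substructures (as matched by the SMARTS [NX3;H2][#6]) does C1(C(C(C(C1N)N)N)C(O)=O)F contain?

3

[NX3;H2][#6] is the SMARTS for a primary amine: a trivalent nitrogen with two H attached to carbon.
The molecule carries 3 separate instances of a primary amino group (-NH2) meeting every constraint; each maps to a distinct set of atoms, giving 3 matches.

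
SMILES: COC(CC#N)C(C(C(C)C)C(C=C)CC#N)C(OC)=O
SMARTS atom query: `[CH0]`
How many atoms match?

The query [CH0] means: aliphatic carbon with no attached hydrogen.
Check the 21 heavy atoms by environment: 3× C (H2) → no; 6× C (H1) → no; 4× C (H3) → no; 3× C (H0) → match; 2× N (H0) → no; 3× O (H0) → no.
That gives 3 matching atoms.

3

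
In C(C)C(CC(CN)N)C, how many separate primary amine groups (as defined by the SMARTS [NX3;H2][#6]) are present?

2

[NX3;H2][#6] is the SMARTS for a primary amine: a trivalent nitrogen with two H attached to carbon.
The molecule carries 2 separate instances of a primary amino group (-NH2) meeting every constraint; each maps to a distinct set of atoms, giving 2 matches.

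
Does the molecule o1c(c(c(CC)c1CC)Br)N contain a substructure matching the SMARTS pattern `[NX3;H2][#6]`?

The pattern [NX3;H2][#6] describes a trivalent nitrogen with two H attached to carbon — a primary amine.
The molecule carries a primary amino group (-NH2), whose atoms satisfy every constraint of the query, so the pattern matches.

Yes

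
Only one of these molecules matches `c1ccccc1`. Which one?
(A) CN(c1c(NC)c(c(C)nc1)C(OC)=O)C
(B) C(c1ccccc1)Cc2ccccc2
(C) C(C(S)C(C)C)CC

B

c1ccccc1 describes six aromatic carbons in a ring (a benzene ring).
(A) has a methyl group (-CH3) but no six-membered all-carbon aromatic ring is present.
(B) contains a phenyl ring, which satisfies every atom and bond constraint.
(C) has a methyl group (-CH3) but no six-membered all-carbon aromatic ring is present.
So the answer is (B).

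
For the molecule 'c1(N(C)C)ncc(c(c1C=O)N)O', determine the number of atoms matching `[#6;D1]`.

2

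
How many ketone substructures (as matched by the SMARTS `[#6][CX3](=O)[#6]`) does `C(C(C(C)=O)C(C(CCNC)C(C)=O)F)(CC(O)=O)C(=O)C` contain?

3

[#6][CX3](=O)[#6] is the SMARTS for a ketone: a carbonyl carbon (no H) flanked by two carbons.
The molecule carries 3 separate instances of an acetyl/ketone group (-C(=O)CH3) meeting every constraint; each maps to a distinct set of atoms, giving 3 matches.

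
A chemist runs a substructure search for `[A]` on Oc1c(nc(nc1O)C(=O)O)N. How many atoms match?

6

The query [A] means: A matches any aliphatic (non-aromatic) heavy atom.
Check the 12 heavy atoms by environment: 2× n (aromatic) → no; 4× c (aromatic) → no; 1× N → match; 4× O → match; 1× C → match.
Summing the matching environments: 1 + 4 + 1 = 6 matching atoms.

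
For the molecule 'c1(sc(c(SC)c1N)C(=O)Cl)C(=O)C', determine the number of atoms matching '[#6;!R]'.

Check the 14 heavy atoms by environment: 1× s (aromatic, in 5-ring) → no; 4× c (aromatic, in 5-ring) → no; 4× C (acyclic) → match; 2× O (acyclic) → no; 1× Cl (acyclic) → no; 1× S (acyclic) → no; 1× N (acyclic) → no.
That gives 4 matching atoms.

4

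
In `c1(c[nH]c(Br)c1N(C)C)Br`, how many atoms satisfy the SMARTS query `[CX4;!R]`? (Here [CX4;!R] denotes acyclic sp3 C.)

2

Check the 10 heavy atoms by environment: 1× n (aromatic, X3, in 5-ring) → no; 4× c (aromatic, X3, in 5-ring) → no; 2× Br (X1, acyclic) → no; 1× N (X3, acyclic) → no; 2× C (X4, acyclic) → match.
That gives 2 matching atoms.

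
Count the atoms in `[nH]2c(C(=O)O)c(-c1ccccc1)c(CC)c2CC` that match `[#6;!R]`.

5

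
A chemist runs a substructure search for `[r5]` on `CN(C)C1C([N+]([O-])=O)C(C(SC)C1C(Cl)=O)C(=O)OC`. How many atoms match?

5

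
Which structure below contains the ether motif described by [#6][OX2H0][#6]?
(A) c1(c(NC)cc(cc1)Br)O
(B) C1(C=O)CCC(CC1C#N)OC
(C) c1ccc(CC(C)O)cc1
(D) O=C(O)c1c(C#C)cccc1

B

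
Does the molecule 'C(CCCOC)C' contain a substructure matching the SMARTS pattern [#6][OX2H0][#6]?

Yes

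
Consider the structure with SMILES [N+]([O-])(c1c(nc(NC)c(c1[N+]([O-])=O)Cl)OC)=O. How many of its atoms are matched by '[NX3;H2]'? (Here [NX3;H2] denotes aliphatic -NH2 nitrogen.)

0

The query [NX3;H2] means: aliphatic N with 3 total connections, two of them H — an -NH2 nitrogen (amine or amide).
Check the 17 heavy atoms by environment: 1× n (aromatic, H0, X2) → no; 5× c (aromatic, H0, X3) → no; 2× N (charge +1, H0, X3) → no; 2× O (charge -1, H0, X1) → no; 2× O (H0, X1) → no; 1× N (H1, X3) → no; 2× C (H3, X4) → no; 1× Cl (H0, X1) → no; 1× O (H0, X2) → no.
No environment satisfies the query, so 0 matching atoms.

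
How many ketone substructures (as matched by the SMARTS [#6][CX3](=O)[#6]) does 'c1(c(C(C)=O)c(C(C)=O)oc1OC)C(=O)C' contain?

3

[#6][CX3](=O)[#6] is the SMARTS for a ketone: a carbonyl carbon (no H) flanked by two carbons.
The molecule carries 3 separate instances of an acetyl/ketone group (-C(=O)CH3) meeting every constraint; each maps to a distinct set of atoms, giving 3 matches.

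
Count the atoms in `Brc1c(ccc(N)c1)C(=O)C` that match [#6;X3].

7

The query [#6;X3] means: any carbon (aromatic or not) with three total connections.
Check the 11 heavy atoms by environment: 6× c (aromatic, X3) → match; 1× Br (X1) → no; 1× N (X3) → no; 1× C (X3) → match; 1× O (X1) → no; 1× C (X4) → no.
Summing the matching environments: 6 + 1 = 7 matching atoms.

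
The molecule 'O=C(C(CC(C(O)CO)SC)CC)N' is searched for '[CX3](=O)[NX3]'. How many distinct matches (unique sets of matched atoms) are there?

1

[CX3](=O)[NX3] is the SMARTS for an amide: a carbonyl carbon bonded to a trivalent nitrogen.
Exactly one fragment in the molecule meets all constraints, giving 1 match.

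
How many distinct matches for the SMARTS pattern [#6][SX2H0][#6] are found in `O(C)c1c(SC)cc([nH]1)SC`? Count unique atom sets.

2

[#6][SX2H0][#6] is the SMARTS for a thioether: an aliphatic sulfur bridging two carbons with no H on the sulfur.
The molecule carries 2 separate instances of a methylthio ether (-SCH3) meeting every constraint; each maps to a distinct set of atoms, giving 2 matches.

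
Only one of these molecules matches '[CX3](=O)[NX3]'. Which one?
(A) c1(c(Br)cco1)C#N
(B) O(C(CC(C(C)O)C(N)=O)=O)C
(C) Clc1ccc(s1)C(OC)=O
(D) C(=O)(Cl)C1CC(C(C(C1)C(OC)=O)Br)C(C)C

[CX3](=O)[NX3] describes a carbonyl carbon bonded to a trivalent nitrogen (an amide).
(A) has a nitrile (-C#N) but the nitrile N is NX1 (triple-bonded), not NX3.
(B) contains a primary amide (-C(=O)NH2), which satisfies every atom and bond constraint.
(C) has a methyl-ester group (-C(=O)OCH3) but the carbonyl is bonded to O, not to an NX3 nitrogen.
(D) has a methyl-ester group (-C(=O)OCH3) but the carbonyl is bonded to O, not to an NX3 nitrogen.
So the answer is (B).

B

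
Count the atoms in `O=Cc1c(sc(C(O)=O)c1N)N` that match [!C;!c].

6

The query [!C;!c] means: neither aliphatic nor aromatic carbon — same as [!#6].
Check the 12 heavy atoms by environment: 1× s (aromatic) → match; 4× c (aromatic) → no; 2× N → match; 2× C → no; 3× O → match.
Summing the matching environments: 1 + 2 + 3 = 6 matching atoms.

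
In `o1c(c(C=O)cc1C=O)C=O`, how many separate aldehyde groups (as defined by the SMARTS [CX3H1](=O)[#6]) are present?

[CX3H1](=O)[#6] is the SMARTS for an aldehyde: an sp2 carbon with one H, double-bonded to O and single-bonded to carbon.
The molecule carries 3 separate instances of an aldehyde (-CHO) meeting every constraint; each maps to a distinct set of atoms, giving 3 matches.

3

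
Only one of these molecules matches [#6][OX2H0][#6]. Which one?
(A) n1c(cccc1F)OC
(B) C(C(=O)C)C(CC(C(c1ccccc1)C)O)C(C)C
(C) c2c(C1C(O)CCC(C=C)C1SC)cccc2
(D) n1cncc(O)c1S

A

[#6][OX2H0][#6] describes an aliphatic oxygen bridging two carbons with no H on the oxygen (an ether).
(A) contains a methoxy ether (-OCH3), which satisfies every atom and bond constraint.
(B) has a hydroxyl group (-OH) but the oxygen has H1, not H0 bridging two carbons.
(C) has a hydroxyl group (-OH) but the oxygen has H1, not H0 bridging two carbons.
(D) has a hydroxyl group (-OH) but the oxygen has H1, not H0 bridging two carbons.
So the answer is (A).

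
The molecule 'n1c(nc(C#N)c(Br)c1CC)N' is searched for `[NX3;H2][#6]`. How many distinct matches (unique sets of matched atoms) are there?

1

[NX3;H2][#6] is the SMARTS for a primary amine: a trivalent nitrogen with two H attached to carbon.
Exactly one fragment in the molecule meets all constraints, giving 1 match.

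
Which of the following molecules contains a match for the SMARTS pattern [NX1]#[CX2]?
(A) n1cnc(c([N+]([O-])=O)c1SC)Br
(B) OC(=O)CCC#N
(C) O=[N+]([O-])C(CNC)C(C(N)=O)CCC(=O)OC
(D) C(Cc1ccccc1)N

B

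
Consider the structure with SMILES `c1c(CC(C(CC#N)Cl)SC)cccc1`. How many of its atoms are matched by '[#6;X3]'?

6

The query [#6;X3] means: any carbon (aromatic or not) with three total connections.
Check the 15 heavy atoms by environment: 5× C (X4) → no; 1× C (X2) → no; 1× N (X1) → no; 1× Cl (X1) → no; 1× S (X2) → no; 6× c (aromatic, X3) → match.
That gives 6 matching atoms.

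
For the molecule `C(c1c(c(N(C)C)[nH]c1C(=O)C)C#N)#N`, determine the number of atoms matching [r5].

The query [r5] means: r5 matches atoms in a five-membered ring.
Check the 15 heavy atoms by environment: 1× n (aromatic, in 5-ring) → match; 4× c (aromatic, in 5-ring) → match; 3× N (acyclic) → no; 6× C (acyclic) → no; 1× O (acyclic) → no.
Summing the matching environments: 1 + 4 = 5 matching atoms.

5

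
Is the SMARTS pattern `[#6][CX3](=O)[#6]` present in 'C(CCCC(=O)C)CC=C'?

The pattern [#6][CX3](=O)[#6] describes a carbonyl carbon (no H) flanked by two carbons — a ketone.
The molecule carries an acetyl/ketone group (-C(=O)CH3), whose atoms satisfy every constraint of the query, so the pattern matches.

Yes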